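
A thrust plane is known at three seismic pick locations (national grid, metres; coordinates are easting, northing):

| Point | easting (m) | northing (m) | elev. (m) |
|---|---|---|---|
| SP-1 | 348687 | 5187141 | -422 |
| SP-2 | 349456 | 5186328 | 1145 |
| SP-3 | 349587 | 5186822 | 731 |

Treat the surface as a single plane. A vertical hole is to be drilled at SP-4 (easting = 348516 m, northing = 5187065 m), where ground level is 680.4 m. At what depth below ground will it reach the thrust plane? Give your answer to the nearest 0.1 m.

1174.4 m

Let the plane be z = a·easting + b·northing + c.
SP-2−SP-1: 769a − 813b = 1567;  SP-3−SP-1: 900a − 319b = 1153.
Solving gives a = 0.899518698, b = −1.076593015.
Then c = -422 − a·348687 − b·5187141 = 5270367.29.
At (348516, 5187065): z_contact = 313496.66 − 5584357.95 + 5270367.29 = -494.00 m.
Depth below ground = 680.4 − (-494.00) = 1174.4 m.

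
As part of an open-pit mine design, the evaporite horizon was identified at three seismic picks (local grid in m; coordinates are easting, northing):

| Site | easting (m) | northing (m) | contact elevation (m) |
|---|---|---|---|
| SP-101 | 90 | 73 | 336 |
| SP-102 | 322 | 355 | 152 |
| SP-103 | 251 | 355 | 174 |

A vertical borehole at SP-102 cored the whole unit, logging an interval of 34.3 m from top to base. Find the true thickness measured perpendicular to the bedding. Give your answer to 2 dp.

Let the plane be z = a·easting + b·northing + c.
SP-102−SP-101: 232a + 282b = −184;  SP-103−SP-101: 161a + 282b = −162.
Solving gives a = −0.30986, b = −0.39756.
|∇z| = √(a²+b²) = 0.50405, so dip δ = arctan(0.50405) = 26.75°.
True thickness = vertical thickness × cos δ = 34.3 × cos 26.75° = 30.63 m.

30.63 m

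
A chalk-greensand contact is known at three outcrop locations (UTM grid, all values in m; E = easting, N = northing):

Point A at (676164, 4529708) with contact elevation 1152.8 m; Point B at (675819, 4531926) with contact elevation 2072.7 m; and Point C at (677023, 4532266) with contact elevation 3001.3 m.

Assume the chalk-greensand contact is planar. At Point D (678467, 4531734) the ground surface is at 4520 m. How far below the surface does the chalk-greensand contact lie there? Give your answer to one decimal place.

Let the plane be z = a·E + b·N + c.
Point B−Point A: −345a + 2218b = 919.9;  Point C−Point A: 859a + 2558b = 1848.5.
Solving gives a = 0.626618246, b = 0.512210683.
Then c = 1152.8 − a·676164 − b·4529708 = −2742708.73.
At (678467, 4531734): z_contact = 425139.80 + 2321202.57 − 2742708.73 = 3633.64 m.
Depth below ground = 4520 − 3633.64 = 886.4 m.

886.4 m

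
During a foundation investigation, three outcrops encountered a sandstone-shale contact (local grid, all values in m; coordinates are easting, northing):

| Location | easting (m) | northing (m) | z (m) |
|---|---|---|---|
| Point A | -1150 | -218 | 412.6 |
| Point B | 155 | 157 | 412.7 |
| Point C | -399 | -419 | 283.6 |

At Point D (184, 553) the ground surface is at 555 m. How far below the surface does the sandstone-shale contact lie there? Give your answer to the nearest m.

Two edge vectors: Point A→Point B = (1305, 375, 0.1), Point A→Point C = (751, -201, -129).
Normal n = (Point A→Point B) × (Point A→Point C) = (-48354.9, 168420.1, -543930).
So ∂z/∂easting = −n_x/n_z = −0.08890 and ∂z/∂northing = −n_y/n_z = 0.30964.
Intercept c from Point A: 412.6 − 102.23 + 67.50 = 377.87.
At (184, 553): z_contact = −16.4 + 171.2 + 377.87 = 532.7 m.
Depth below ground = 555 − 532.7 = 22 m.

22 m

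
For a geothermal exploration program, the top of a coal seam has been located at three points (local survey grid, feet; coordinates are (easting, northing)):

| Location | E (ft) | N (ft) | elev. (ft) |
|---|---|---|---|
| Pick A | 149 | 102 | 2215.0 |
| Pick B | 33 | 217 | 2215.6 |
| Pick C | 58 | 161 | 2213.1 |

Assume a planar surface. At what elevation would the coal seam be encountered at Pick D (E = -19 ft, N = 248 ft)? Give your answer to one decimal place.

2214.3 ft

Let the plane be z = a·E + b·N + c.
Pick B−Pick A: −116a + 115b = 0.6;  Pick C−Pick A: −91a + 59b = −1.9.
Solving gives a = 0.07012, b = 0.07595.
Then c = 2215 − a·149 − b·102 = 2196.81.
At (-19, 248): z = −1.3 + 18.8 + 2196.81 = 2214.3 ft.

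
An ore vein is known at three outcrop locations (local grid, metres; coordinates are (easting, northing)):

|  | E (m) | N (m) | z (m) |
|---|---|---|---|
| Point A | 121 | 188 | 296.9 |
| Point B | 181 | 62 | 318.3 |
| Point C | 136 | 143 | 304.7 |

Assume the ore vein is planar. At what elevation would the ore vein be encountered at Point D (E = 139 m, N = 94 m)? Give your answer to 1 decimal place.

Two edge vectors: Point A→Point B = (60, -126, 21.4), Point A→Point C = (15, -45, 7.8).
Normal n = (Point A→Point B) × (Point A→Point C) = (-19.8, -147, -810).
So ∂z/∂E = −n_x/n_z = −0.02444 and ∂z/∂N = −n_y/n_z = −0.18148.
Intercept c from Point A: 296.9 + 2.96 + 34.12 = 333.98.
At (139, 94): z = −3.4 − 17.1 + 333.98 = 313.5 m.

313.5 m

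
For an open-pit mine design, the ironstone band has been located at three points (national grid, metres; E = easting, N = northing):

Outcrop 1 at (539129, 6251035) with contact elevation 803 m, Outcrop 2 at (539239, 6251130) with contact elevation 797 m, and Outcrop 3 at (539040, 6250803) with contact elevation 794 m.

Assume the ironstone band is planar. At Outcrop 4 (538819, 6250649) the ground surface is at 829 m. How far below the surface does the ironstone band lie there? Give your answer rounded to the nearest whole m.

20 m

Two edge vectors: Outcrop 1→Outcrop 2 = (110, 95, -6), Outcrop 1→Outcrop 3 = (-89, -232, -9).
Normal n = (Outcrop 1→Outcrop 2) × (Outcrop 1→Outcrop 3) = (-2247, 1524, -17065).
So ∂z/∂E = −n_x/n_z = −0.13167301 and ∂z/∂N = −n_y/n_z = 0.08930560.
Intercept c from Outcrop 1: 803 + 70988.74 − 558252.41 = −486460.67.
At (538819, 6250649): z_contact = −70947.9 + 558217.9 − 486460.67 = 809.3 m.
Depth below ground = 829 − 809.3 = 20 m.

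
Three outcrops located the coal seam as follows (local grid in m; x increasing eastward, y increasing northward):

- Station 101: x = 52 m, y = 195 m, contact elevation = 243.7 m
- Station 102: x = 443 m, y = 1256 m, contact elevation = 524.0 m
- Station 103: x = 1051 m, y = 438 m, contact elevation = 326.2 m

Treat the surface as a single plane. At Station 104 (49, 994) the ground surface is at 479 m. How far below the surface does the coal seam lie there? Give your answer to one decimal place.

30.2 m

Let the plane be z = a·x + b·y + c.
Station 102−Station 101: 391a + 1061b = 280.3;  Station 103−Station 101: 999a + 243b = 82.5.
Solving gives a = 0.020125, b = 0.256768.
Then c = 243.7 − a·52 − b·195 = 192.58.
At (49, 994): z_contact = 0.99 + 255.23 + 192.58 = 448.80 m.
Depth below ground = 479 − 448.80 = 30.2 m.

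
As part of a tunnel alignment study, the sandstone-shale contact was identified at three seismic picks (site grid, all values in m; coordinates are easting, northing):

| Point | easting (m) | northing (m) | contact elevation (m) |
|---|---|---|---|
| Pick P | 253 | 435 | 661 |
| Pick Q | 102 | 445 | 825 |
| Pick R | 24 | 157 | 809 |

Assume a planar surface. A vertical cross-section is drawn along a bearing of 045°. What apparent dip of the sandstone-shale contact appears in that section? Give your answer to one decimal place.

27.0°

Two edge vectors: Pick P→Pick Q = (-151, 10, 164), Pick P→Pick R = (-229, -278, 148).
Normal n = (Pick P→Pick Q) × (Pick P→Pick R) = (47072, -15208, 44268).
So ∂z/∂easting = −n_x/n_z = −1.06334 and ∂z/∂northing = −n_y/n_z = 0.34354.
Unit vector along 045° is (sin 45°, cos 45°) = (0.7071, 0.7071).
Slope in that direction = a·(0.7071) + b·(0.7071) = −0.50897.
Apparent dip = arctan|0.50897| = 27.0° (true dip is 48.2°, so apparent ≤ true as expected).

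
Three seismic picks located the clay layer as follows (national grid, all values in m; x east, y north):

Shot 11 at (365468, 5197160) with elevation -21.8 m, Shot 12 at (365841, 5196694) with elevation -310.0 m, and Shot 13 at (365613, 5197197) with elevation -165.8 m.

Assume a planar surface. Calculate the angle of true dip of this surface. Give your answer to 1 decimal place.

44.0°

Two edge vectors: Shot 11→Shot 12 = (373, -466, -288.2), Shot 11→Shot 13 = (145, 37, -144).
Normal n = (Shot 11→Shot 12) × (Shot 11→Shot 13) = (77767.4, 11923, 81371).
So ∂z/∂x = −n_x/n_z = −0.95571 and ∂z/∂y = −n_y/n_z = −0.14653.
Gradient magnitude |∇z| = √(a² + b²) = √(0.91339 + 0.02147) = 0.96688.
True dip = arctan(0.96688) = 44.0°, dipping toward E (azimuth ≈ 081°).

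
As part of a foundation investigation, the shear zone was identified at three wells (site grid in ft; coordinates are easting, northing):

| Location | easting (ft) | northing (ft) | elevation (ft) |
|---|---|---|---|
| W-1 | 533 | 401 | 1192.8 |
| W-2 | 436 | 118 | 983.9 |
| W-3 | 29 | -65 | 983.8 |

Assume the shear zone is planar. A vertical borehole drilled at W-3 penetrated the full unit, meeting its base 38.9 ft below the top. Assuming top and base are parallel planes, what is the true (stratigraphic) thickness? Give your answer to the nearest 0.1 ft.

Two edge vectors: W-1→W-2 = (-97, -283, -208.9), W-1→W-3 = (-504, -466, -209).
Normal n = (W-1→W-2) × (W-1→W-3) = (-38200.4, 85012.6, -97430).
So ∂z/∂easting = −n_x/n_z = −0.39208 and ∂z/∂northing = −n_y/n_z = 0.87255.
|∇z| = √(a²+b²) = 0.95659, so dip δ = arctan(0.95659) = 43.73°.
True thickness = vertical thickness × cos δ = 38.9 × cos 43.73° = 28.1 ft.

28.1 ft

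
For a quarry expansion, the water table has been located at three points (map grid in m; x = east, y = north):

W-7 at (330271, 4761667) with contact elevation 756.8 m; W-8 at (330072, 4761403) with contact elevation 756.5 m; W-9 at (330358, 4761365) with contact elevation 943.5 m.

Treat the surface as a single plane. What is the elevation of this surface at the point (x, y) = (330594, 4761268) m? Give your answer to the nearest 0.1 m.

1127.1 m

Let the plane be z = a·x + b·y + c.
W-8−W-7: −199a − 264b = −0.3;  W-9−W-7: 87a − 302b = 186.7.
Solving gives a = 0.594459827, b = −0.446960248.
Then c = 756.8 − a·330271 − b·4761667 = 1932699.82.
At (330594, 4761268): z = 196524.9 − 2128097.5 + 1932699.82 = 1127.1 m.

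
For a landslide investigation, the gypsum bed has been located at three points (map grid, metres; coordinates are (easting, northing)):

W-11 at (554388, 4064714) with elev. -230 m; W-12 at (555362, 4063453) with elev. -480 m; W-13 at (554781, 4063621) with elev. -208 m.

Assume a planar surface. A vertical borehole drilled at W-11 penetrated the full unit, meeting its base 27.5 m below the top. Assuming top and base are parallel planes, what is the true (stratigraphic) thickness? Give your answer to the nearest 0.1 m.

Two edge vectors: W-11→W-12 = (974, -1261, -250), W-11→W-13 = (393, -1093, 22).
Normal n = (W-11→W-12) × (W-11→W-13) = (-300992, -119678, -569009).
So ∂z/∂E = −n_x/n_z = −0.52898 and ∂z/∂N = −n_y/n_z = −0.21033.
|∇z| = √(a²+b²) = 0.56926, so dip δ = arctan(0.56926) = 29.65°.
True thickness = vertical thickness × cos δ = 27.5 × cos 29.65° = 23.9 m.

23.9 m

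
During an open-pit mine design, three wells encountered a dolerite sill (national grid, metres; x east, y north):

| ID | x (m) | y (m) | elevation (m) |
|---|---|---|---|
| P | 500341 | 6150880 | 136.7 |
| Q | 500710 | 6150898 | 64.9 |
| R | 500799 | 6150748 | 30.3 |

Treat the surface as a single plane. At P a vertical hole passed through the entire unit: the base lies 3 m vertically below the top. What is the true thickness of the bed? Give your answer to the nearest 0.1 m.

Two edge vectors: P→Q = (369, 18, -71.8), P→R = (458, -132, -106.4).
Normal n = (P→Q) × (P→R) = (-11392.8, 6377.2, -56952).
So ∂z/∂x = −n_x/n_z = −0.20004 and ∂z/∂y = −n_y/n_z = 0.11197.
|∇z| = √(a²+b²) = 0.22925, so dip δ = arctan(0.22925) = 12.91°.
True thickness = vertical thickness × cos δ = 3 × cos 12.91° = 2.9 m.

2.9 m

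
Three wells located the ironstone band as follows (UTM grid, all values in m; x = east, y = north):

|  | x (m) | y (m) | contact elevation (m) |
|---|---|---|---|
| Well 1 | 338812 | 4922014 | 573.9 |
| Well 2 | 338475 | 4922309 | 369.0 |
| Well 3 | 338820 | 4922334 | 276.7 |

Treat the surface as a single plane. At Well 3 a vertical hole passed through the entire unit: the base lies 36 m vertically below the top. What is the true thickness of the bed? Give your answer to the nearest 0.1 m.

26.2 m

Let the plane be z = a·x + b·y + c.
Well 2−Well 1: −337a + 295b = −204.9;  Well 3−Well 1: 8a + 320b = −297.2.
Solving gives a = −0.20060, b = −0.92374.
|∇z| = √(a²+b²) = 0.94527, so dip δ = arctan(0.94527) = 43.39°.
True thickness = vertical thickness × cos δ = 36 × cos 43.39° = 26.2 m.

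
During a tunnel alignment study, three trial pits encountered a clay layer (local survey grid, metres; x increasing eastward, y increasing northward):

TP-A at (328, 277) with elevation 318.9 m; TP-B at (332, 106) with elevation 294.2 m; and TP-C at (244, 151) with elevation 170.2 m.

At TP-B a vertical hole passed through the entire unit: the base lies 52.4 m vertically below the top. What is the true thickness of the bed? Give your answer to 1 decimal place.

Let the plane be z = a·x + b·y + c.
TP-B−TP-A: 4a − 171b = −24.7;  TP-C−TP-A: −84a − 126b = −148.7.
Solving gives a = 1.50091, b = 0.17955.
|∇z| = √(a²+b²) = 1.51161, so dip δ = arctan(1.51161) = 56.51°.
True thickness = vertical thickness × cos δ = 52.4 × cos 56.51° = 28.9 m.

28.9 m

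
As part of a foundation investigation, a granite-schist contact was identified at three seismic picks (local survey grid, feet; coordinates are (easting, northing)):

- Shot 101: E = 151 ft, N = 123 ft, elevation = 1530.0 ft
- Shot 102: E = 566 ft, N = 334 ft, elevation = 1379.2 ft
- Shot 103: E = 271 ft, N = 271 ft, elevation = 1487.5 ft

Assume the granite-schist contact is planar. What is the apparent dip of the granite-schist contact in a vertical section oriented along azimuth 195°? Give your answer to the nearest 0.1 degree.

Let the plane be z = a·E + b·N + c.
Shot 102−Shot 101: 415a + 211b = −150.8;  Shot 103−Shot 101: 120a + 148b = −42.5.
Solving gives a = −0.36983, b = 0.01270.
Unit vector along 195° is (sin 195°, cos 195°) = (-0.2588, -0.9659).
Slope in that direction = a·(-0.2588) + b·(-0.9659) = 0.08345.
Apparent dip = arctan|0.08345| = 4.8° (true dip is 20.3°, so apparent ≤ true as expected).

4.8°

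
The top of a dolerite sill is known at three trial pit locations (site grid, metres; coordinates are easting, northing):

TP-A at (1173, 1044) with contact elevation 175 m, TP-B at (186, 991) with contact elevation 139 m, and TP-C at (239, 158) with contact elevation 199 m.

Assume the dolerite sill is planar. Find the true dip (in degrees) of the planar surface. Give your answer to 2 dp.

4.59°

Two edge vectors: TP-A→TP-B = (-987, -53, -36), TP-A→TP-C = (-934, -886, 24).
Normal n = (TP-A→TP-B) × (TP-A→TP-C) = (-33168, 57312, 824980).
So ∂z/∂easting = −n_x/n_z = 0.04020 and ∂z/∂northing = −n_y/n_z = −0.06947.
Gradient magnitude |∇z| = √(a² + b²) = √(0.00162 + 0.00483) = 0.08027.
True dip = arctan(0.08027) = 4.59°, dipping toward NNW (azimuth ≈ 330°).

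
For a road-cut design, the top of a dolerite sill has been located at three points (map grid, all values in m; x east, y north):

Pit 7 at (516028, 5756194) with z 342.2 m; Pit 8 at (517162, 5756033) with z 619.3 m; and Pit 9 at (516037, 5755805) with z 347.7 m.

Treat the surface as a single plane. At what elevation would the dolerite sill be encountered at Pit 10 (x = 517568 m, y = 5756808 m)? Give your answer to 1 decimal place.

711.4 m

Two edge vectors: Pit 7→Pit 8 = (1134, -161, 277.1), Pit 7→Pit 9 = (9, -389, 5.5).
Normal n = (Pit 7→Pit 8) × (Pit 7→Pit 9) = (106906.4, -3743.1, -439677).
So ∂z/∂x = −n_x/n_z = 0.243147583 and ∂z/∂y = −n_y/n_z = −0.008513295.
Intercept c from Pit 7: 342.2 − 125470.96 + 49004.18 = −76124.58.
At (517568, 5756808): z = 125845.4 − 49009.4 − 76124.58 = 711.4 m.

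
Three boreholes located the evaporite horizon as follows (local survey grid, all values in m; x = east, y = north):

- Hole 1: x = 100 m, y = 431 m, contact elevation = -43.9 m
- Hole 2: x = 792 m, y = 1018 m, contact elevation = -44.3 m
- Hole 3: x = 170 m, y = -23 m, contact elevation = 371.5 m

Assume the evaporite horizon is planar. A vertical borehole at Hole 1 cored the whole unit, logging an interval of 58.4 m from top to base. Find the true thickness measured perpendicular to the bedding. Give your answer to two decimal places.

Let the plane be z = a·x + b·y + c.
Hole 2−Hole 1: 692a + 587b = −0.4;  Hole 3−Hole 1: 70a − 454b = 415.4.
Solving gives a = 0.68586, b = −0.80923.
|∇z| = √(a²+b²) = 1.06078, so dip δ = arctan(1.06078) = 46.69°.
True thickness = vertical thickness × cos δ = 58.4 × cos 46.69° = 40.06 m.

40.06 m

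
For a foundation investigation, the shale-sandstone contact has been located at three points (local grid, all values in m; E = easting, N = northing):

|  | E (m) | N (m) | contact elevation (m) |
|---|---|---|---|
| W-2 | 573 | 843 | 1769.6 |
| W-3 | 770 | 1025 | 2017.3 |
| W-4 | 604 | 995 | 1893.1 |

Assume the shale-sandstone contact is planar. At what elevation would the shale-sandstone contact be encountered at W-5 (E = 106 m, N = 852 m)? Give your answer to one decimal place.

1484.2 m

Two edge vectors: W-2→W-3 = (197, 182, 247.7), W-2→W-4 = (31, 152, 123.5).
Normal n = (W-2→W-3) × (W-2→W-4) = (-15173.4, -16650.8, 24302).
So ∂z/∂E = −n_x/n_z = 0.624368 and ∂z/∂N = −n_y/n_z = 0.685162.
Intercept c from W-2: 1769.6 − 357.76 − 577.59 = 834.25.
At (106, 852): z = 66.2 + 583.8 + 834.25 = 1484.2 m.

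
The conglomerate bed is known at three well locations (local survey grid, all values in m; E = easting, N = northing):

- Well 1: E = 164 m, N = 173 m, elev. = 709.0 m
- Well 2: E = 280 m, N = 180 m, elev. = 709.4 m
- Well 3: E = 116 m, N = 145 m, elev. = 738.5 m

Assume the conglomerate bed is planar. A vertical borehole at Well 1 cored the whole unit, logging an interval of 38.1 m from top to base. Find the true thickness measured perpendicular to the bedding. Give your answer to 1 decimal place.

Let the plane be z = a·E + b·N + c.
Well 2−Well 1: 116a + 7b = 0.4;  Well 3−Well 1: −48a − 28b = 29.5.
Solving gives a = 0.07476, b = −1.18173.
|∇z| = √(a²+b²) = 1.18409, so dip δ = arctan(1.18409) = 49.82°.
True thickness = vertical thickness × cos δ = 38.1 × cos 49.82° = 24.6 m.

24.6 m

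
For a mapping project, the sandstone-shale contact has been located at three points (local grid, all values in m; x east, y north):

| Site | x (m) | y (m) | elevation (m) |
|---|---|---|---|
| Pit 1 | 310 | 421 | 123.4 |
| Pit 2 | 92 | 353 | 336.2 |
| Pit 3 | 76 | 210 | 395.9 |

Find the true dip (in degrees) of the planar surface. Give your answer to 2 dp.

Two edge vectors: Pit 1→Pit 2 = (-218, -68, 212.8), Pit 1→Pit 3 = (-234, -211, 272.5).
Normal n = (Pit 1→Pit 2) × (Pit 1→Pit 3) = (26370.8, 9609.8, 30086).
So ∂z/∂x = −n_x/n_z = −0.87651 and ∂z/∂y = −n_y/n_z = −0.31941.
Gradient magnitude |∇z| = √(a² + b²) = √(0.76828 + 0.10202) = 0.93290.
True dip = arctan(0.93290) = 43.01°, dipping toward ENE (azimuth ≈ 070°).

43.01°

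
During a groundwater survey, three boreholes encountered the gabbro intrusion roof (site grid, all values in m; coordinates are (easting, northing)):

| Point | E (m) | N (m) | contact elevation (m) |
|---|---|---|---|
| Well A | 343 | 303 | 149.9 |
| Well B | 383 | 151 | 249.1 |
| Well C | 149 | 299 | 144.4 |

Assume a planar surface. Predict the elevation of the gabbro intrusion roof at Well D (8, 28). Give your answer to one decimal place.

312.4 m

Two edge vectors: Well A→Well B = (40, -152, 99.2), Well A→Well C = (-194, -4, -5.5).
Normal n = (Well A→Well B) × (Well A→Well C) = (1232.8, -19024.8, -29648).
So ∂z/∂E = −n_x/n_z = 0.04158 and ∂z/∂N = −n_y/n_z = −0.64169.
Intercept c from Well A: 149.9 − 14.26 + 194.43 = 330.07.
At (8, 28): z = 0.3 − 18.0 + 330.07 = 312.4 m.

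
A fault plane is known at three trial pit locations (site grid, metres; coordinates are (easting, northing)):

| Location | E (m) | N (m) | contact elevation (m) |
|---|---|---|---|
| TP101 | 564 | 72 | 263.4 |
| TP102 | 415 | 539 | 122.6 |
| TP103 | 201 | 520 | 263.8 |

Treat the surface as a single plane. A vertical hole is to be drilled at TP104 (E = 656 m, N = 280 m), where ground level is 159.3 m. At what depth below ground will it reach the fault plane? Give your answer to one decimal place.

56.1 m

Let the plane be z = a·E + b·N + c.
TP102−TP101: −149a + 467b = −140.8;  TP103−TP101: −363a + 448b = 0.4.
Solving gives a = −0.61561, b = −0.49791.
Then c = 263.4 − a·564 − b·72 = 646.45.
At (656, 280): z_contact = −403.84 − 139.42 + 646.45 = 103.20 m.
Depth below ground = 159.3 − 103.20 = 56.1 m.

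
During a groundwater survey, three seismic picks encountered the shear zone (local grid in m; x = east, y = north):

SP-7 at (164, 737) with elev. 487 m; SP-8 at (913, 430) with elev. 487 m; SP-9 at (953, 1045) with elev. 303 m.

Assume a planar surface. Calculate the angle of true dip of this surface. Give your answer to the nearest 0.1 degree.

17.5°

Let the plane be z = a·x + b·y + c.
SP-8−SP-7: 749a − 307b = 0;  SP-9−SP-7: 789a + 308b = −184.
Solving gives a = −0.11945, b = −0.29142.
Gradient magnitude |∇z| = √(a² + b²) = √(0.01427 + 0.08492) = 0.31495.
True dip = arctan(0.31495) = 17.5°, dipping toward NNE (azimuth ≈ 022°).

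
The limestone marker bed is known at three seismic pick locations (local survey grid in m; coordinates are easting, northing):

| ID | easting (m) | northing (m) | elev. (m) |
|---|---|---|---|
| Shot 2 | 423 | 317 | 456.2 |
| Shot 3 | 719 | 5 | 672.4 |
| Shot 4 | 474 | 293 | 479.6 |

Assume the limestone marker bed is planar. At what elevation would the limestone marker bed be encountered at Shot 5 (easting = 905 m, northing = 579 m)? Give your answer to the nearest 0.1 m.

Let the plane be z = a·easting + b·northing + c.
Shot 3−Shot 2: 296a − 312b = 216.2;  Shot 4−Shot 2: 51a − 24b = 23.4.
Solving gives a = 0.23978, b = −0.46546.
Then c = 456.2 − a·423 − b·317 = 502.32.
At (905, 579): z = 217.0 − 269.5 + 502.32 = 449.8 m.

449.8 m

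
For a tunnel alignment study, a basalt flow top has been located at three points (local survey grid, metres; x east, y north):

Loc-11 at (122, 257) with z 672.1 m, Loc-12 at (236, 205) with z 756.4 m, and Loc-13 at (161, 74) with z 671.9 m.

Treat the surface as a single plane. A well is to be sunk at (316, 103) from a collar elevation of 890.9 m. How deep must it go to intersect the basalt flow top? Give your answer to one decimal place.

86.9 m

Let the plane be z = a·x + b·y + c.
Loc-12−Loc-11: 114a − 52b = 84.3;  Loc-13−Loc-11: 39a − 183b = −0.2.
Solving gives a = 0.81965, b = 0.17577.
Then c = 672.1 − a·122 − b·257 = 526.93.
At (316, 103): z_contact = 259.01 + 18.10 + 526.93 = 804.04 m.
Depth below ground = 890.9 − 804.04 = 86.9 m.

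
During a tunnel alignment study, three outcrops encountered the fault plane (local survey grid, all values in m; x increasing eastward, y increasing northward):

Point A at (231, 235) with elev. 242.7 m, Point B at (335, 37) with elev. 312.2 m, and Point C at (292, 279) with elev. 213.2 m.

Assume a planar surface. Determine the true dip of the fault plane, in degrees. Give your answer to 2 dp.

Let the plane be z = a·x + b·y + c.
Point B−Point A: 104a − 198b = 69.5;  Point C−Point A: 61a + 44b = −29.5.
Solving gives a = −0.16711, b = −0.43878.
Gradient magnitude |∇z| = √(a² + b²) = √(0.02792 + 0.19253) = 0.46953.
True dip = arctan(0.46953) = 25.15°, dipping toward NNE (azimuth ≈ 021°).

25.15°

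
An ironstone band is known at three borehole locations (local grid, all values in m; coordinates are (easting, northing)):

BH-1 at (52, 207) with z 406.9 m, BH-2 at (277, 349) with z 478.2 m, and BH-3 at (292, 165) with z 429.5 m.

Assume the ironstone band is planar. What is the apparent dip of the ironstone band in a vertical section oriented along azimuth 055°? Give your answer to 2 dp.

Two edge vectors: BH-1→BH-2 = (225, 142, 71.3), BH-1→BH-3 = (240, -42, 22.6).
Normal n = (BH-1→BH-2) × (BH-1→BH-3) = (6203.8, 12027, -43530).
So ∂z/∂E = −n_x/n_z = 0.14252 and ∂z/∂N = −n_y/n_z = 0.27629.
Unit vector along 055° is (sin 55°, cos 55°) = (0.8192, 0.5736).
Slope in that direction = a·(0.8192) + b·(0.5736) = 0.27522.
Apparent dip = arctan|0.27522| = 15.39° (true dip is 17.3°, so apparent ≤ true as expected).

15.39°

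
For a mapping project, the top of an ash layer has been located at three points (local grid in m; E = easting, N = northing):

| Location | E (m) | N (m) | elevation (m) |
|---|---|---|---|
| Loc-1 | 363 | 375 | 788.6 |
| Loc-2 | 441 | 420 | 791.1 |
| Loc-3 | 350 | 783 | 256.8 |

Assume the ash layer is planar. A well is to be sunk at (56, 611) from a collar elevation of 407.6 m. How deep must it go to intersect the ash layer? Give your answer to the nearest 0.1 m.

157.2 m

Let the plane be z = a·E + b·N + c.
Loc-2−Loc-1: 78a + 45b = 2.5;  Loc-3−Loc-1: −13a + 408b = −531.8.
Solving gives a = 0.76988, b = −1.27890.
Then c = 788.6 − a·363 − b·375 = 988.72.
At (56, 611): z_contact = 43.11 − 781.41 + 988.72 = 250.43 m.
Depth below ground = 407.6 − 250.43 = 157.2 m.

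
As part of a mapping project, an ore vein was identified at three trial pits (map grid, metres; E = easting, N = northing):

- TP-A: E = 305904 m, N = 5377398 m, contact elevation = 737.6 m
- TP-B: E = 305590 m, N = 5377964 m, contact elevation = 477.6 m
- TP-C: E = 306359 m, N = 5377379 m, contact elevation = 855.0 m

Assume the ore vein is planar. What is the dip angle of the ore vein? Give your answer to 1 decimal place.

22.1°

Let the plane be z = a·E + b·N + c.
TP-B−TP-A: −314a + 566b = −260;  TP-C−TP-A: 455a − 19b = 117.4.
Solving gives a = 0.24450, b = −0.32372.
Gradient magnitude |∇z| = √(a² + b²) = √(0.05978 + 0.10479) = 0.40568.
True dip = arctan(0.40568) = 22.1°, dipping toward NW (azimuth ≈ 323°).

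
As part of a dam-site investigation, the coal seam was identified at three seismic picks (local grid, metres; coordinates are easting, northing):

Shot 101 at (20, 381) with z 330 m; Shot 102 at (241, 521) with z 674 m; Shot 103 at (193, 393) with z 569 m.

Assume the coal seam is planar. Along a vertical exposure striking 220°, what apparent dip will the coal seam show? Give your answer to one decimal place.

Two edge vectors: Shot 101→Shot 102 = (221, 140, 344), Shot 101→Shot 103 = (173, 12, 239).
Normal n = (Shot 101→Shot 102) × (Shot 101→Shot 103) = (29332, 6693, -21568).
So ∂z/∂easting = −n_x/n_z = 1.35998 and ∂z/∂northing = −n_y/n_z = 0.31032.
Unit vector along 220° is (sin 220°, cos 220°) = (-0.6428, -0.7660).
Slope in that direction = a·(-0.6428) + b·(-0.7660) = −1.11190.
Apparent dip = arctan|1.11190| = 48.0° (true dip is 54.4°, so apparent ≤ true as expected).

48.0°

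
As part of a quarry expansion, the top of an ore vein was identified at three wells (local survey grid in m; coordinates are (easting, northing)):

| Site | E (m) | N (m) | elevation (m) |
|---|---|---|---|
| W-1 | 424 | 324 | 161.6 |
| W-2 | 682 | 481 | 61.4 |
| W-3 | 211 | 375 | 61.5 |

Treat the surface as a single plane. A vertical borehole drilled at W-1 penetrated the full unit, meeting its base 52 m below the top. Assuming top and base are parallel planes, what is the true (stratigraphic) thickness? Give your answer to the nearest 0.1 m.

36.1 m

Two edge vectors: W-1→W-2 = (258, 157, -100.2), W-1→W-3 = (-213, 51, -100.1).
Normal n = (W-1→W-2) × (W-1→W-3) = (-10605.5, 47168.4, 46599).
So ∂z/∂E = −n_x/n_z = 0.22759 and ∂z/∂N = −n_y/n_z = −1.01222.
|∇z| = √(a²+b²) = 1.03749, so dip δ = arctan(1.03749) = 46.05°.
True thickness = vertical thickness × cos δ = 52 × cos 46.05° = 36.1 m.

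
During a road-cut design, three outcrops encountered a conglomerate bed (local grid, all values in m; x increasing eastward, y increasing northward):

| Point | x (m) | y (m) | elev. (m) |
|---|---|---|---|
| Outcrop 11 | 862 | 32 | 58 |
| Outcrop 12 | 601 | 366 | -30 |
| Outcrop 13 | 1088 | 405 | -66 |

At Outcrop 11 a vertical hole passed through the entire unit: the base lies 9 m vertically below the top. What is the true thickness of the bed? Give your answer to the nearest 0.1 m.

8.6 m

Let the plane be z = a·x + b·y + c.
Outcrop 12−Outcrop 11: −261a + 334b = −88;  Outcrop 13−Outcrop 11: 226a + 373b = −124.
Solving gives a = −0.04971, b = −0.30232.
|∇z| = √(a²+b²) = 0.30638, so dip δ = arctan(0.30638) = 17.03°.
True thickness = vertical thickness × cos δ = 9 × cos 17.03° = 8.6 m.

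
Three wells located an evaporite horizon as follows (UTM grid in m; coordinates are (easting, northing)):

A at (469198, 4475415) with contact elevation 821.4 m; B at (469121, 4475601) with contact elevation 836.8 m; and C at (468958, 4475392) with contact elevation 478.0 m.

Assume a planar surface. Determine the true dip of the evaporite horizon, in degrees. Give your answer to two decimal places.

56.57°

Two edge vectors: A→B = (-77, 186, 15.4), A→C = (-240, -23, -343.4).
Normal n = (A→B) × (A→C) = (-63518.2, -30137.8, 46411).
So ∂z/∂E = −n_x/n_z = 1.36860 and ∂z/∂N = −n_y/n_z = 0.64937.
Gradient magnitude |∇z| = √(a² + b²) = √(1.87307 + 0.42168) = 1.51484.
True dip = arctan(1.51484) = 56.57°, dipping toward WSW (azimuth ≈ 245°).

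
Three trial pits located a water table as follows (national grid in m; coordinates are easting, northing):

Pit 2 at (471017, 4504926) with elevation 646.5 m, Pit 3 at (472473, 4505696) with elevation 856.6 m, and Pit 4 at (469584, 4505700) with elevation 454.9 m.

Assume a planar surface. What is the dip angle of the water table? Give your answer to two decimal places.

7.94°

Two edge vectors: Pit 2→Pit 3 = (1456, 770, 210.1), Pit 2→Pit 4 = (-1433, 774, -191.6).
Normal n = (Pit 2→Pit 3) × (Pit 2→Pit 4) = (-310149.4, -22103.7, 2230354).
So ∂z/∂easting = −n_x/n_z = 0.13906 and ∂z/∂northing = −n_y/n_z = 0.00991.
Gradient magnitude |∇z| = √(a² + b²) = √(0.01934 + 0.00010) = 0.13941.
True dip = arctan(0.13941) = 7.94°, dipping toward W (azimuth ≈ 266°).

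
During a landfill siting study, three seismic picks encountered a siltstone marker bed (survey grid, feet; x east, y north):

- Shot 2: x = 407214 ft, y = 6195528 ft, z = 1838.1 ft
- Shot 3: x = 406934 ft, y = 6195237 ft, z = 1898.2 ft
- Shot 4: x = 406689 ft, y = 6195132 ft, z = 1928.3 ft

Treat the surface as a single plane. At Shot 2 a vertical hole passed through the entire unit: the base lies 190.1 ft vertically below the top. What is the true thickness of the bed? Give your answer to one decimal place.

Let the plane be z = a·x + b·y + c.
Shot 3−Shot 2: −280a − 291b = 60.1;  Shot 4−Shot 2: −525a − 396b = 90.2.
Solving gives a = −0.05845, b = −0.15029.
|∇z| = √(a²+b²) = 0.16126, so dip δ = arctan(0.16126) = 9.16°.
True thickness = vertical thickness × cos δ = 190.1 × cos 9.16° = 187.7 ft.

187.7 ft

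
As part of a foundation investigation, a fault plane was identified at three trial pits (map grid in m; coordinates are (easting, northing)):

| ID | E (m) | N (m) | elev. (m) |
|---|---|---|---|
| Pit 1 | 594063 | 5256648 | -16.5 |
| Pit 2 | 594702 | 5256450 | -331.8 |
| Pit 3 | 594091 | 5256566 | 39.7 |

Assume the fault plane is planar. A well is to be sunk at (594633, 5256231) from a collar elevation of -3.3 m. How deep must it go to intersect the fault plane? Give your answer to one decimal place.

Two edge vectors: Pit 1→Pit 2 = (639, -198, -315.3), Pit 1→Pit 3 = (28, -82, 56.2).
Normal n = (Pit 1→Pit 2) × (Pit 1→Pit 3) = (-36982.2, -44740.2, -46854).
So ∂z/∂E = −n_x/n_z = −0.789307210 and ∂z/∂N = −n_y/n_z = −0.954885389.
Intercept c from Pit 1: -16.5 + 468898.21 + 5019496.37 = 5488378.08.
At (594633, 5256231): z_contact = −469348.11 − 5019098.18 + 5488378.08 = -68.22 m.
Depth below ground = -3.3 − (-68.22) = 64.9 m.

64.9 m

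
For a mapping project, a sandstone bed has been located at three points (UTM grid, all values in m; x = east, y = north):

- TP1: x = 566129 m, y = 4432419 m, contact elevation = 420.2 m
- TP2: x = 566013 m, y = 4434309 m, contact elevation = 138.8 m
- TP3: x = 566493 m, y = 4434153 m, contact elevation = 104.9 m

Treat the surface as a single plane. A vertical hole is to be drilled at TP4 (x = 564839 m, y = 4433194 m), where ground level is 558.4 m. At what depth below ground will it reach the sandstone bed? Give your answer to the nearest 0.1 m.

102.7 m

Two edge vectors: TP1→TP2 = (-116, 1890, -281.4), TP1→TP3 = (364, 1734, -315.3).
Normal n = (TP1→TP2) × (TP1→TP3) = (-107969.4, -139004.4, -889104).
So ∂z/∂x = −n_x/n_z = −0.121436187 and ∂z/∂y = −n_y/n_z = −0.156342115.
Intercept c from TP1: 420.2 + 68748.55 + 692973.76 = 762142.51.
At (564839, 4433194): z_contact = −68591.89 − 693094.93 + 762142.51 = 455.69 m.
Depth below ground = 558.4 − 455.69 = 102.7 m.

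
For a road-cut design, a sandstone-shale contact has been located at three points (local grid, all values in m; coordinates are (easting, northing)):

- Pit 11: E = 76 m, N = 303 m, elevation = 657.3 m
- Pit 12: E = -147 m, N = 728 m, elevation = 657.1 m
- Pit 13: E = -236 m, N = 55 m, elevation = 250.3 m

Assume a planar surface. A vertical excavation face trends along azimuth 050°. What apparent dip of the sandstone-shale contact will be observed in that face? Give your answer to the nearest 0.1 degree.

45.4°

Let the plane be z = a·E + b·N + c.
Pit 12−Pit 11: −223a + 425b = −0.2;  Pit 13−Pit 11: −312a − 248b = −407.
Solving gives a = 0.92081, b = 0.48269.
Unit vector along 050° is (sin 50°, cos 50°) = (0.7660, 0.6428).
Slope in that direction = a·(0.7660) + b·(0.6428) = 1.01565.
Apparent dip = arctan|1.01565| = 45.4° (true dip is 46.1°, so apparent ≤ true as expected).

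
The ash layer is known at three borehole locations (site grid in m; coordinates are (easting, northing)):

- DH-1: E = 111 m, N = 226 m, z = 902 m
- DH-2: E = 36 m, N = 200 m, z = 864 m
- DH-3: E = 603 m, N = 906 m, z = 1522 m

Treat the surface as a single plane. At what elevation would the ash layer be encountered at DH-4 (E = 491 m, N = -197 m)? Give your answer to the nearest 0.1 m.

690.9 m

Let the plane be z = a·E + b·N + c.
DH-2−DH-1: −75a − 26b = −38;  DH-3−DH-1: 492a + 680b = 620.
Solving gives a = 0.25440, b = 0.72770.
Then c = 902 − a·111 − b·226 = 709.30.
At (491, -197): z = 124.9 − 143.4 + 709.30 = 690.9 m.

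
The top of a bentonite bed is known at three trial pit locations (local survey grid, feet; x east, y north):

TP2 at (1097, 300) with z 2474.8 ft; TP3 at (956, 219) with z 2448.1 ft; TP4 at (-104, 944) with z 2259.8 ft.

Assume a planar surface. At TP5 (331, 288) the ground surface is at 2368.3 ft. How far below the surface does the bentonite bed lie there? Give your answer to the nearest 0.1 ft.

Let the plane be z = a·x + b·y + c.
TP3−TP2: −141a − 81b = −26.7;  TP4−TP2: −1201a + 644b = −215.
Solving gives a = 0.184011, b = 0.009313.
Then c = 2474.8 − a·1097 − b·300 = 2270.15.
At (331, 288): z_contact = 60.91 + 2.68 + 2270.15 = 2333.74 ft.
Depth below ground = 2368.3 − 2333.74 = 34.6 ft.

34.6 ft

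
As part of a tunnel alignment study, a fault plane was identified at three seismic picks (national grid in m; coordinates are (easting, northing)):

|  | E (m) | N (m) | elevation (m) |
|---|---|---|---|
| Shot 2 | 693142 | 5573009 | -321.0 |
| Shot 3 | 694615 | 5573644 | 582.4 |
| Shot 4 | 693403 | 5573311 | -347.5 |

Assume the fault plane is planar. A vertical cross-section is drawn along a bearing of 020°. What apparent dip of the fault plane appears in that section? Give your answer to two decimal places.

29.70°

Two edge vectors: Shot 2→Shot 3 = (1473, 635, 903.4), Shot 2→Shot 4 = (261, 302, -26.5).
Normal n = (Shot 2→Shot 3) × (Shot 2→Shot 4) = (-289654.3, 274821.9, 279111).
So ∂z/∂E = −n_x/n_z = 1.03777 and ∂z/∂N = −n_y/n_z = −0.98463.
Unit vector along 020° is (sin 20°, cos 20°) = (0.3420, 0.9397).
Slope in that direction = a·(0.3420) + b·(0.9397) = −0.57031.
Apparent dip = arctan|0.57031| = 29.70° (true dip is 55.0°, so apparent ≤ true as expected).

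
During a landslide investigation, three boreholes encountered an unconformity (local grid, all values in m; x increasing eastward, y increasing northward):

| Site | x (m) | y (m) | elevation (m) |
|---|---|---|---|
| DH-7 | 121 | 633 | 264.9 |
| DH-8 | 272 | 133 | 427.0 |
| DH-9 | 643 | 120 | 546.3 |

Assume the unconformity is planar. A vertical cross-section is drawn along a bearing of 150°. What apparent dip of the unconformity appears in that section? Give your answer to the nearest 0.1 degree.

19.6°

Let the plane be z = a·x + b·y + c.
DH-8−DH-7: 151a − 500b = 162.1;  DH-9−DH-7: 522a − 513b = 281.4.
Solving gives a = 0.31352, b = −0.22952.
Unit vector along 150° is (sin 150°, cos 150°) = (0.5000, -0.8660).
Slope in that direction = a·(0.5000) + b·(-0.8660) = 0.35553.
Apparent dip = arctan|0.35553| = 19.6° (true dip is 21.2°, so apparent ≤ true as expected).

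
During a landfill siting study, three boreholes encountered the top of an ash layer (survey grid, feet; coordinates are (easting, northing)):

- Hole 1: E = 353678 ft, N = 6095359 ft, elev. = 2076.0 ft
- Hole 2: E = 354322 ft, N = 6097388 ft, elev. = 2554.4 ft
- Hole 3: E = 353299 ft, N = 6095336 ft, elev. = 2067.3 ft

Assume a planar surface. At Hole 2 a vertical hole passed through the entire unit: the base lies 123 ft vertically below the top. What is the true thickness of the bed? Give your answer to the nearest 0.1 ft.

119.8 ft

Let the plane be z = a·E + b·N + c.
Hole 2−Hole 1: 644a + 2029b = 478.4;  Hole 3−Hole 1: −379a − 23b = −8.7.
Solving gives a = 0.00882, b = 0.23298.
|∇z| = √(a²+b²) = 0.23315, so dip δ = arctan(0.23315) = 13.12°.
True thickness = vertical thickness × cos δ = 123 × cos 13.12° = 119.8 ft.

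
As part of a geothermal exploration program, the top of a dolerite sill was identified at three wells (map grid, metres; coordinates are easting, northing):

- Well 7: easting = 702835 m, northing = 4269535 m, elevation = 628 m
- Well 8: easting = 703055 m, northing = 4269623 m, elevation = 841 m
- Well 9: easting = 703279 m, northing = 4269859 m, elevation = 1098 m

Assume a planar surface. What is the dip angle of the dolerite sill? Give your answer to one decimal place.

42.0°

Two edge vectors: Well 7→Well 8 = (220, 88, 213), Well 7→Well 9 = (444, 324, 470).
Normal n = (Well 7→Well 8) × (Well 7→Well 9) = (-27652, -8828, 32208).
So ∂z/∂easting = −n_x/n_z = 0.85854 and ∂z/∂northing = −n_y/n_z = 0.27409.
Gradient magnitude |∇z| = √(a² + b²) = √(0.73710 + 0.07513) = 0.90124.
True dip = arctan(0.90124) = 42.0°, dipping toward WSW (azimuth ≈ 252°).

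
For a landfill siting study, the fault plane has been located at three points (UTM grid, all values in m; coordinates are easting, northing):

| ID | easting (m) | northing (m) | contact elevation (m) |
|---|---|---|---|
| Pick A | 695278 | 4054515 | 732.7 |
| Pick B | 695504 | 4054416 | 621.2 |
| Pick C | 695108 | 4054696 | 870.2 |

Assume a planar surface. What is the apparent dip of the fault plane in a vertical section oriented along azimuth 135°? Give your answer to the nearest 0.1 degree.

Let the plane be z = a·easting + b·northing + c.
Pick B−Pick A: 226a − 99b = −111.5;  Pick C−Pick A: −170a + 181b = 137.5.
Solving gives a = −0.27284, b = 0.50341.
Unit vector along 135° is (sin 135°, cos 135°) = (0.7071, -0.7071).
Slope in that direction = a·(0.7071) + b·(-0.7071) = −0.54889.
Apparent dip = arctan|0.54889| = 28.8° (true dip is 29.8°, so apparent ≤ true as expected).

28.8°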